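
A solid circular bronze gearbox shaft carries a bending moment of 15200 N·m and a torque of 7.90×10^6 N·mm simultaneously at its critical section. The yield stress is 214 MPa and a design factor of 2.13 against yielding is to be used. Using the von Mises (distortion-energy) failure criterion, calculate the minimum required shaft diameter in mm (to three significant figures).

σ_allow = σ_y/n = 214/2.13 = 100.5 MPa.
For a solid shaft σ_b = 32M/(πd³) and τ = 16T/(πd³), so the von Mises stress is σ' = (16/πd³)·√(4M²+3T²).
√(4M²+3T²) = √(4×(1.520×10^7)² + 3×(7.900×10^6)²) = 3.334×10^7 N·mm.
d³ = 16×3.334×10^7/(π×100.5) = 1.690×10^6 mm³.
d = 119.1 mm.

d = 119 mm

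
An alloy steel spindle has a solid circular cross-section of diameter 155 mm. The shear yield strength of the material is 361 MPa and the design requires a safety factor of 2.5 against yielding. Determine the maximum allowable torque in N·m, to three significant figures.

T_allow = 1.06×10^5 N·m

τ_allow = 361/2.5 = 144.4 MPa.
For a solid shaft T_allow = τ_allow·πd³/16; πd³/16 = π×155³/16 = 731200 mm³.
T_allow = 144.4×731200 = 1.056×10^8 N·mm = 105600 N·m.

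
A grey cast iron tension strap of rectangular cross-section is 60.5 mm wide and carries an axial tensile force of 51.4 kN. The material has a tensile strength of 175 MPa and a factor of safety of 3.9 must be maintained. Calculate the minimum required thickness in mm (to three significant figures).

t = 18.9 mm

σ_allow = 175/3.9 = 44.87 MPa.
Required area A = F/σ_allow = 51400/44.87 = 1145 mm².
t = A/w = 1145/60.5 = 18.93 mm.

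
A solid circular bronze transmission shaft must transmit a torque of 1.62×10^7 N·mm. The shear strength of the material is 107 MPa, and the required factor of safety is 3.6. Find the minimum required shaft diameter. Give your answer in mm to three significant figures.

Allowable shear stress τ_allow = 107/3.6 = 29.72 MPa.
For a solid shaft τ = 16T/(πd³), so d³ = 16T/(π τ_allow) = 16×1.6200×10^7/(π×29.72) = 2.776×10^6 mm³.
d = (2.776×10^6)^(1/3) = 140.5 mm.

d = 141 mm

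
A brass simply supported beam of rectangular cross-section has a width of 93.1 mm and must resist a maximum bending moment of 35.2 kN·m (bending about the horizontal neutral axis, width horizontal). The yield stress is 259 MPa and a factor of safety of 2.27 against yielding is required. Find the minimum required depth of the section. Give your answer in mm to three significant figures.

σ_allow = 259/2.27 = 114.1 MPa.
For a rectangular section σ = 6M/(bh²), so h² = 6M/(b σ_allow) = 6×3.5200×10^7/(93.1×114.1) = 19880 mm².
h = 141.0 mm.

h = 141 mm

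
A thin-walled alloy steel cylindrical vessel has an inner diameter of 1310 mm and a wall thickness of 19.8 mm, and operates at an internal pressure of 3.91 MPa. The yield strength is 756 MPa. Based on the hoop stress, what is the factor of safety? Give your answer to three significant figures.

σ_h = pD/(2t) = 3.91×1310/(2×19.8) = 129.3 MPa.
n = 756/129.3 = 5.845.

n = 5.84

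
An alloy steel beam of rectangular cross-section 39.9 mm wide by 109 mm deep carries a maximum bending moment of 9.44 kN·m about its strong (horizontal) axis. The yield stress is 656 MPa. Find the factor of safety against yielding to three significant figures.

n = 5.49

Section modulus S = bh²/6 = 39.9×109²/6 = 79010 mm³.
σ = M/S = 9440000/79010 = 119.5 MPa.
n = 656/119.5 = 5.490.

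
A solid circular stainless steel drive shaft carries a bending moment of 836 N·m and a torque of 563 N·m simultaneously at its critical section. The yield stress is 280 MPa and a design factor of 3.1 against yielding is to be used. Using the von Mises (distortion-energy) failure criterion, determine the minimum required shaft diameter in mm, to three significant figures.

σ_allow = σ_y/n = 280/3.1 = 90.32 MPa.
For a solid shaft σ_b = 32M/(πd³) and τ = 16T/(πd³), so the von Mises stress is σ' = (16/πd³)·√(4M²+3T²).
√(4M²+3T²) = √(4×(836000)² + 3×(563000)²) = 1.936×10^6 N·mm.
d³ = 16×1.936×10^6/(π×90.32) = 109100 mm³.
d = 47.79 mm.

d = 47.8 mm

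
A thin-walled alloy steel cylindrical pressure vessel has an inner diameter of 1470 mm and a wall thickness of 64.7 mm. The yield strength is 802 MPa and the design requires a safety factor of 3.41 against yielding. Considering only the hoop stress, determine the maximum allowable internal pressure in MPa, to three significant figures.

p_allow = 20.7 MPa

σ_allow = 802/3.41 = 235.2 MPa.
σ_h = pD/(2t) → p_allow = 2σ_allow t/D = 2×235.2×64.7/1470 = 20.70 MPa.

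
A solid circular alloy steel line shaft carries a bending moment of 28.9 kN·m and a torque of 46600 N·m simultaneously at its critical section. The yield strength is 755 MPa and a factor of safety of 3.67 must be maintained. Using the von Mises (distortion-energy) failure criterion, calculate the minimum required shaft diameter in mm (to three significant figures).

σ_allow = σ_y/n = 755/3.67 = 205.7 MPa.
For a solid shaft σ_b = 32M/(πd³) and τ = 16T/(πd³), so the von Mises stress is σ' = (16/πd³)·√(4M²+3T²).
√(4M²+3T²) = √(4×(2.890×10^7)² + 3×(4.660×10^7)²) = 9.927×10^7 N·mm.
d³ = 16×9.927×10^7/(π×205.7) = 2.458×10^6 mm³.
d = 135.0 mm.

d = 135 mm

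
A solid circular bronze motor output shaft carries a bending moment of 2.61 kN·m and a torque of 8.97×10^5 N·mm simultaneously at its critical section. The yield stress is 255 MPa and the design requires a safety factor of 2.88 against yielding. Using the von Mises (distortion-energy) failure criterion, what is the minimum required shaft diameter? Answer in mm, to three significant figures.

d = 67.9 mm

σ_allow = σ_y/n = 255/2.88 = 88.54 MPa.
For a solid shaft σ_b = 32M/(πd³) and τ = 16T/(πd³), so the von Mises stress is σ' = (16/πd³)·√(4M²+3T²).
√(4M²+3T²) = √(4×(2.610×10^6)² + 3×(897000)²) = 5.446×10^6 N·mm.
d³ = 16×5.446×10^6/(π×88.54) = 313300 mm³.
d = 67.92 mm.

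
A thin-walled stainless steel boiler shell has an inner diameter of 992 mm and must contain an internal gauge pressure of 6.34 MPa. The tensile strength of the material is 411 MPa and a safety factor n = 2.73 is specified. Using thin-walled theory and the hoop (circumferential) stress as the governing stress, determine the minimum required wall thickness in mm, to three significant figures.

σ_allow = 411/2.73 = 150.5 MPa.
Hoop stress σ_h = pD/(2t), so t = pD/(2σ_allow) = 6.34×992/(2×150.5) = 20.89 mm.

t = 20.9 mm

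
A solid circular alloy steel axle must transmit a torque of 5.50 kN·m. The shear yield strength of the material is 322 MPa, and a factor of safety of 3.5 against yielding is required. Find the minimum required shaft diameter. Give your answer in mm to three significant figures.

d = 67.3 mm

Allowable shear stress τ_allow = 322/3.5 = 92.00 MPa.
For a solid shaft τ = 16T/(πd³), so d³ = 16T/(π τ_allow) = 16×5500000/(π×92.00) = 304500 mm³.
d = (304500)^(1/3) = 67.27 mm.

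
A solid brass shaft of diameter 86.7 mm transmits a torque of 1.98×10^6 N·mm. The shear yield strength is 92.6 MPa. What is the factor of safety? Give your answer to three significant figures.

τ = 16T/(πd³) = 16×1980000/(π×86.7³) = 15.47 MPa.
n = τ_limit/τ = 92.6/15.47 = 5.985.

n = 5.98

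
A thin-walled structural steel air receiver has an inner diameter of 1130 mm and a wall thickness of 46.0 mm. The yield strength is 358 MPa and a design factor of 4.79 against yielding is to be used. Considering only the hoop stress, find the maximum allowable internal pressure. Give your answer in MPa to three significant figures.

p_allow = 6.08 MPa

σ_allow = 358/4.79 = 74.74 MPa.
σ_h = pD/(2t) → p_allow = 2σ_allow t/D = 2×74.74×46.0/1130 = 6.085 MPa.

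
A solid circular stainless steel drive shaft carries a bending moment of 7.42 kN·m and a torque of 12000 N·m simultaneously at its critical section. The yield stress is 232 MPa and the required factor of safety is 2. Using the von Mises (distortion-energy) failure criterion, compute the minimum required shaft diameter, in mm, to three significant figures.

d = 104 mm

σ_allow = σ_y/n = 232/2 = 116.0 MPa.
For a solid shaft σ_b = 32M/(πd³) and τ = 16T/(πd³), so the von Mises stress is σ' = (16/πd³)·√(4M²+3T²).
√(4M²+3T²) = √(4×(7.420×10^6)² + 3×(1.200×10^7)²) = 2.554×10^7 N·mm.
d³ = 16×2.554×10^7/(π×116.0) = 1.121×10^6 mm³.
d = 103.9 mm.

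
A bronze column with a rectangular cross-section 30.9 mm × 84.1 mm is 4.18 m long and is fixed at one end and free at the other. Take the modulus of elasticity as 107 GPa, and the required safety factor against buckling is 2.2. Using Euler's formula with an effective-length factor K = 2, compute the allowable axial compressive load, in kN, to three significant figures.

Buckling occurs about the weak axis: I_min = h·b³/12 = 84.1×30.9³/12 = 206800 mm⁴ (b = 30.9 mm is the smaller dimension).
Effective length L_e = KL = 2×4.18 m = 8360 mm.
Euler critical load P_cr = π²EI/L_e² = π²×107000×206800/8360² = 3124 N.
P_allow = P_cr/n = 3124/2.2 = 1420 N.

P_allow = 1.42 kN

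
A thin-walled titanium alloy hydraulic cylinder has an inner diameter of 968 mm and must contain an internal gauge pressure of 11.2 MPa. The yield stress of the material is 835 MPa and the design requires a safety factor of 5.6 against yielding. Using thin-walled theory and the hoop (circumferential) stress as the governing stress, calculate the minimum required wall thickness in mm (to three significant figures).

t = 36.4 mm

σ_allow = 835/5.6 = 149.1 MPa.
Hoop stress σ_h = pD/(2t), so t = pD/(2σ_allow) = 11.2×968/(2×149.1) = 36.36 mm.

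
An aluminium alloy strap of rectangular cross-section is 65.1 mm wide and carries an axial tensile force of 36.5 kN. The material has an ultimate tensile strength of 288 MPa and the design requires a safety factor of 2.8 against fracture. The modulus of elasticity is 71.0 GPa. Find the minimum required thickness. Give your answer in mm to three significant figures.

t = 5.45 mm

σ_allow = 288/2.8 = 102.9 MPa.
Required area A = F/σ_allow = 36500/102.9 = 354.9 mm².
t = A/w = 354.9/65.1 = 5.451 mm.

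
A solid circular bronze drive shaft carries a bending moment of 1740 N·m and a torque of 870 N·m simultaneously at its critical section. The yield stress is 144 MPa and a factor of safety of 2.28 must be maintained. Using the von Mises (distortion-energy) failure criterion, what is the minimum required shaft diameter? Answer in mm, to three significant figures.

d = 67.4 mm

σ_allow = σ_y/n = 144/2.28 = 63.16 MPa.
For a solid shaft σ_b = 32M/(πd³) and τ = 16T/(πd³), so the von Mises stress is σ' = (16/πd³)·√(4M²+3T²).
√(4M²+3T²) = √(4×(1.740×10^6)² + 3×(870000)²) = 3.792×10^6 N·mm.
d³ = 16×3.792×10^6/(π×63.16) = 305800 mm³.
d = 67.37 mm.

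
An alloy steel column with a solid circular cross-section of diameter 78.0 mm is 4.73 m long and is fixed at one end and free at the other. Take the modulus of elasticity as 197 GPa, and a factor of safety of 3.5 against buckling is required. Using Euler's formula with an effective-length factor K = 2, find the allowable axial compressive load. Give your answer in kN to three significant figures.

P_allow = 11.3 kN

I = πd⁴/64 = π×78.0⁴/64 = 1.817×10^6 mm⁴.
Effective length L_e = KL = 2×4.73 m = 9460 mm.
Euler critical load P_cr = π²EI/L_e² = π²×197000×1.817×10^6/9460² = 39480 N.
P_allow = P_cr/n = 39480/3.5 = 11280 N.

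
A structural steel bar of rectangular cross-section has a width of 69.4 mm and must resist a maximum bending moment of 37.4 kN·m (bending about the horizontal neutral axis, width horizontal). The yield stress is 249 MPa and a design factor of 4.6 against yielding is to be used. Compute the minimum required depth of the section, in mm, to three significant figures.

h = 244 mm

σ_allow = 249/4.6 = 54.13 MPa.
For a rectangular section σ = 6M/(bh²), so h² = 6M/(b σ_allow) = 6×3.7400×10^7/(69.4×54.13) = 59730 mm².
h = 244.4 mm.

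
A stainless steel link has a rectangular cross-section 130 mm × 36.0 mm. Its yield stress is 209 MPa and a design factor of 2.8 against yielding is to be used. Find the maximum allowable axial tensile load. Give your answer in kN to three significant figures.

F_allow = 349 kN

σ_allow = 209/2.8 = 74.64 MPa.
A = 130×36.0 = 4680 mm².
F_allow = σ_allow × A = 74.64×4680 = 349300 N.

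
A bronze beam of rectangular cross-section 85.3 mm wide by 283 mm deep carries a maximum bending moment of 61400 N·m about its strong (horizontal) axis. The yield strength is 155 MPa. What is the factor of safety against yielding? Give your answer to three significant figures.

n = 2.87

Section modulus S = bh²/6 = 85.3×283²/6 = 1.139×10^6 mm³.
σ = M/S = 6.1400×10^7/1.139×10^6 = 53.93 MPa.
n = 155/53.93 = 2.874.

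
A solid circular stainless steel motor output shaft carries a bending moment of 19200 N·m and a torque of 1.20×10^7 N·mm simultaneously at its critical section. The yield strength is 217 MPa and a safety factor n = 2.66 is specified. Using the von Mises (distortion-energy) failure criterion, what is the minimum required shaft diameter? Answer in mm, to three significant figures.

σ_allow = σ_y/n = 217/2.66 = 81.58 MPa.
For a solid shaft σ_b = 32M/(πd³) and τ = 16T/(πd³), so the von Mises stress is σ' = (16/πd³)·√(4M²+3T²).
√(4M²+3T²) = √(4×(1.920×10^7)² + 3×(1.200×10^7)²) = 4.366×10^7 N·mm.
d³ = 16×4.366×10^7/(π×81.58) = 2.726×10^6 mm³.
d = 139.7 mm.

d = 140 mm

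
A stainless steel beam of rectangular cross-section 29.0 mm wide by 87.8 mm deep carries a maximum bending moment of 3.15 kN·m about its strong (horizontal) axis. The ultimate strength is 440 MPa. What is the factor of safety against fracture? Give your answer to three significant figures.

Section modulus S = bh²/6 = 29.0×87.8²/6 = 37260 mm³.
σ = M/S = 3150000/37260 = 84.54 MPa.
n = 440/84.54 = 5.204.

n = 5.20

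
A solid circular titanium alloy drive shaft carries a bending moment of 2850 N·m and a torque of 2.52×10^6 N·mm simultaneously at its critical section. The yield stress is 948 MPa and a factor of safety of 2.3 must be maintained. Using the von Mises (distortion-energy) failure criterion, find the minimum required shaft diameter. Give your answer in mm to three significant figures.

d = 44.6 mm

σ_allow = σ_y/n = 948/2.3 = 412.2 MPa.
For a solid shaft σ_b = 32M/(πd³) and τ = 16T/(πd³), so the von Mises stress is σ' = (16/πd³)·√(4M²+3T²).
√(4M²+3T²) = √(4×(2.850×10^6)² + 3×(2.520×10^6)²) = 7.179×10^6 N·mm.
d³ = 16×7.179×10^6/(π×412.2) = 88710 mm³.
d = 44.60 mm.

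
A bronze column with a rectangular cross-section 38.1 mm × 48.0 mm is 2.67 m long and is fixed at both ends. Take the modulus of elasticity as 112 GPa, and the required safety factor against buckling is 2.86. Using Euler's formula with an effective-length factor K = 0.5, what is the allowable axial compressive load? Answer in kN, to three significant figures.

Buckling occurs about the weak axis: I_min = h·b³/12 = 48.0×38.1³/12 = 221200 mm⁴ (b = 38.1 mm is the smaller dimension).
Effective length L_e = KL = 0.5×2.67 m = 1335 mm.
Euler critical load P_cr = π²EI/L_e² = π²×112000×221200/1335² = 137200 N.
P_allow = P_cr/n = 137200/2.86 = 47980 N.

P_allow = 48.0 kN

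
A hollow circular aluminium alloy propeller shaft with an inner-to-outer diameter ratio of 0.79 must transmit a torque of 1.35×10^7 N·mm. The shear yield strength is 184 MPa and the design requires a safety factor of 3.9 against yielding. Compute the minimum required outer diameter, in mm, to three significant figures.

d_o = 134 mm

τ_allow = 184/3.9 = 47.18 MPa.
For a hollow shaft τ = 16T/[πd_o³(1−k⁴)] with k = 0.79, so 1−k⁴ = 0.6105.
d_o³ = 16T/[π τ_allow (1−k⁴)] = 16×1.3500×10^7/(π×47.18×0.6105) = 2.387×10^6 mm³.
d_o = 133.6 mm.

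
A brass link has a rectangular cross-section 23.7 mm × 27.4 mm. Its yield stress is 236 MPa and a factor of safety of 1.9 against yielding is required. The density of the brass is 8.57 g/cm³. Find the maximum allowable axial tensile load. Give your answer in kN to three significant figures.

σ_allow = 236/1.9 = 124.2 MPa.
A = 23.7×27.4 = 649.4 mm².
F_allow = σ_allow × A = 124.2×649.4 = 80660 N.

F_allow = 80.7 kN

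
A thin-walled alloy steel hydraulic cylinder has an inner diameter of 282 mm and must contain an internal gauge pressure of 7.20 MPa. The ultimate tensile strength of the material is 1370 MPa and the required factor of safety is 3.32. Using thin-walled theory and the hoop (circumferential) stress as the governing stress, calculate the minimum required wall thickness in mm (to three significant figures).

t = 2.46 mm

σ_allow = 1370/3.32 = 412.7 MPa.
Hoop stress σ_h = pD/(2t), so t = pD/(2σ_allow) = 7.20×282/(2×412.7) = 2.460 mm.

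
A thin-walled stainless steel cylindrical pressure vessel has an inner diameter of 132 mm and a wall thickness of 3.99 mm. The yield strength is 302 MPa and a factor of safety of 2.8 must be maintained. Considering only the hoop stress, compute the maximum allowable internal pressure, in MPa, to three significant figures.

p_allow = 6.52 MPa

σ_allow = 302/2.8 = 107.9 MPa.
σ_h = pD/(2t) → p_allow = 2σ_allow t/D = 2×107.9×3.99/132 = 6.520 MPa.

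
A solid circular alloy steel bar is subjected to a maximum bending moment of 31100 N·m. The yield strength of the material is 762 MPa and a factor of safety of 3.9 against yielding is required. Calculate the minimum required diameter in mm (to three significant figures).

σ_allow = 762/3.9 = 195.4 MPa.
For a solid circular section σ = 32M/(πd³), so d³ = 32M/(π σ_allow) = 32×3.1100×10^7/(π×195.4) = 1.621×10^6 mm³.
d = 117.5 mm.

d = 117 mm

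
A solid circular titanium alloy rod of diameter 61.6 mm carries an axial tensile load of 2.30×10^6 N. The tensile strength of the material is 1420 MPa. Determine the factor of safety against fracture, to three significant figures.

n = 1.84

A = πd²/4 = 2980 mm².
σ = F/A = 2300000/2980 = 771.7 MPa.
n = 1420/771.7 = 1.840.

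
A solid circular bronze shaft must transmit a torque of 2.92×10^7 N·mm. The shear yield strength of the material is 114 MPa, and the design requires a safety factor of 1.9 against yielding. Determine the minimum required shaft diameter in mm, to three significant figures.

Allowable shear stress τ_allow = 114/1.9 = 60.00 MPa.
For a solid shaft τ = 16T/(πd³), so d³ = 16T/(π τ_allow) = 16×2.9200×10^7/(π×60.00) = 2.479×10^6 mm³.
d = (2.479×10^6)^(1/3) = 135.3 mm.

d = 135 mm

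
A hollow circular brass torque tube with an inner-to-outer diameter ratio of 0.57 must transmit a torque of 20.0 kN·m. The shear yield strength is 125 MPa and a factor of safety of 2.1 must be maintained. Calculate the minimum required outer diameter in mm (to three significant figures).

τ_allow = 125/2.1 = 59.52 MPa.
For a hollow shaft τ = 16T/[πd_o³(1−k⁴)] with k = 0.57, so 1−k⁴ = 0.8944.
d_o³ = 16T/[π τ_allow (1−k⁴)] = 16×2.0000×10^7/(π×59.52×0.8944) = 1.913×10^6 mm³.
d_o = 124.1 mm.

d_o = 124 mm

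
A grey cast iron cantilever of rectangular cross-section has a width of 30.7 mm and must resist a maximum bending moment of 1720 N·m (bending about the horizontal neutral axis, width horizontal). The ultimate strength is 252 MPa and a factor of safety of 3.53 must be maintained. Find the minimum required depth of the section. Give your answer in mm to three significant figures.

σ_allow = 252/3.53 = 71.39 MPa.
For a rectangular section σ = 6M/(bh²), so h² = 6M/(b σ_allow) = 6×1720000/(30.7×71.39) = 4709 mm².
h = 68.62 mm.

h = 68.6 mm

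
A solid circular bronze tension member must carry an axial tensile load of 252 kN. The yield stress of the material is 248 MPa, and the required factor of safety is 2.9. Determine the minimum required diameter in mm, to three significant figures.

d = 61.3 mm

Allowable stress σ_allow = 248/2.9 = 85.52 MPa.
Required area A = F/σ_allow = 252000/85.52 = 2947 mm².
A = πd²/4 → d = √(4A/π) = 61.25 mm.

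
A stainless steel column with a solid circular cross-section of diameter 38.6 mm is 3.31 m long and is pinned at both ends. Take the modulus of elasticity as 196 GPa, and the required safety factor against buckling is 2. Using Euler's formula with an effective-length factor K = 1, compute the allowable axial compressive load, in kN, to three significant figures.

P_allow = 9.62 kN

I = πd⁴/64 = π×38.6⁴/64 = 109000 mm⁴.
Effective length L_e = KL = 1×3.31 m = 3310 mm.
Euler critical load P_cr = π²EI/L_e² = π²×196000×109000/3310² = 19240 N.
P_allow = P_cr/n = 19240/2 = 9620 N.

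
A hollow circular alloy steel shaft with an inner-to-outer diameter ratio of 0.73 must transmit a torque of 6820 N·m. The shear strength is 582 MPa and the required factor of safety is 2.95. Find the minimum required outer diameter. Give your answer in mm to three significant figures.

d_o = 62.6 mm

τ_allow = 582/2.95 = 197.3 MPa.
For a hollow shaft τ = 16T/[πd_o³(1−k⁴)] with k = 0.73, so 1−k⁴ = 0.7160.
d_o³ = 16T/[π τ_allow (1−k⁴)] = 16×6820000/(π×197.3×0.7160) = 245900 mm³.
d_o = 62.65 mm.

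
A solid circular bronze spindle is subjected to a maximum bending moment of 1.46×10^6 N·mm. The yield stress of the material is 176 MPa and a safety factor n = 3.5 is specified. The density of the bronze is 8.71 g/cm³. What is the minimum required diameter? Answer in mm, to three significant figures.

d = 66.6 mm

σ_allow = 176/3.5 = 50.29 MPa.
For a solid circular section σ = 32M/(πd³), so d³ = 32M/(π σ_allow) = 32×1460000/(π×50.29) = 295700 mm³.
d = 66.62 mm.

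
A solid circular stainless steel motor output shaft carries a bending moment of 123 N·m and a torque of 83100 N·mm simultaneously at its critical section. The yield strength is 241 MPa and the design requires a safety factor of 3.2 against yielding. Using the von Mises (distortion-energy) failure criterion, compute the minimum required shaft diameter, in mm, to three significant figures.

d = 26.8 mm

σ_allow = σ_y/n = 241/3.2 = 75.31 MPa.
For a solid shaft σ_b = 32M/(πd³) and τ = 16T/(πd³), so the von Mises stress is σ' = (16/πd³)·√(4M²+3T²).
√(4M²+3T²) = √(4×(123000)² + 3×(83100)²) = 285000 N·mm.
d³ = 16×285000/(π×75.31) = 19270 mm³.
d = 26.81 mm.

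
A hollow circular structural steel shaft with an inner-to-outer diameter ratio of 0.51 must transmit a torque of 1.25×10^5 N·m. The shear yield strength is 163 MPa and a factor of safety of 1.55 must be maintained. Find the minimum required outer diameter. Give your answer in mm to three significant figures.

d_o = 187 mm

τ_allow = 163/1.55 = 105.2 MPa.
For a hollow shaft τ = 16T/[πd_o³(1−k⁴)] with k = 0.51, so 1−k⁴ = 0.9323.
d_o³ = 16T/[π τ_allow (1−k⁴)] = 16×1.2500×10^8/(π×105.2×0.9323) = 6.493×10^6 mm³.
d_o = 186.6 mm.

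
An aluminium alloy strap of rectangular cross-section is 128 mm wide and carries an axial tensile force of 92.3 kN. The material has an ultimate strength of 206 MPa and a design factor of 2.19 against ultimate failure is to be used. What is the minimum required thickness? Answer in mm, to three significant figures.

t = 7.67 mm

σ_allow = 206/2.19 = 94.06 MPa.
Required area A = F/σ_allow = 92300/94.06 = 981.2 mm².
t = A/w = 981.2/128 = 7.666 mm.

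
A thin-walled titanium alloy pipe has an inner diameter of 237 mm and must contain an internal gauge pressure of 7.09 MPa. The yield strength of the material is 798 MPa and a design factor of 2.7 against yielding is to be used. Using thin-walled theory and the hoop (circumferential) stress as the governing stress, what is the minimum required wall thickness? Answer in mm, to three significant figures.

t = 2.84 mm

σ_allow = 798/2.7 = 295.6 MPa.
Hoop stress σ_h = pD/(2t), so t = pD/(2σ_allow) = 7.09×237/(2×295.6) = 2.843 mm.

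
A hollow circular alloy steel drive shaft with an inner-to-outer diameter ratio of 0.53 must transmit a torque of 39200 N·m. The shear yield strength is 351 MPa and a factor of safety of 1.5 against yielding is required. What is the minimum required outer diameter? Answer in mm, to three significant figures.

d_o = 97.5 mm

τ_allow = 351/1.5 = 234.0 MPa.
For a hollow shaft τ = 16T/[πd_o³(1−k⁴)] with k = 0.53, so 1−k⁴ = 0.9211.
d_o³ = 16T/[π τ_allow (1−k⁴)] = 16×3.9200×10^7/(π×234.0×0.9211) = 926300 mm³.
d_o = 97.48 mm.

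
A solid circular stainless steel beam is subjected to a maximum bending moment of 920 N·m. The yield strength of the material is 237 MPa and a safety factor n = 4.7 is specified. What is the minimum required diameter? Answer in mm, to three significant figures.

d = 57.1 mm

σ_allow = 237/4.7 = 50.43 MPa.
For a solid circular section σ = 32M/(πd³), so d³ = 32M/(π σ_allow) = 32×920000/(π×50.43) = 185800 mm³.
d = 57.07 mm.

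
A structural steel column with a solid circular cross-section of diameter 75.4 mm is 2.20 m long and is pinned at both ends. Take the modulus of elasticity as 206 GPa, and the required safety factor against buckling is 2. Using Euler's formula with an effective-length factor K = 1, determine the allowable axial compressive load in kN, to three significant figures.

I = πd⁴/64 = π×75.4⁴/64 = 1.587×10^6 mm⁴.
Effective length L_e = KL = 1×2.20 m = 2200 mm.
Euler critical load P_cr = π²EI/L_e² = π²×206000×1.587×10^6/2200² = 666500 N.
P_allow = P_cr/n = 666500/2 = 333200 N.

P_allow = 333 kN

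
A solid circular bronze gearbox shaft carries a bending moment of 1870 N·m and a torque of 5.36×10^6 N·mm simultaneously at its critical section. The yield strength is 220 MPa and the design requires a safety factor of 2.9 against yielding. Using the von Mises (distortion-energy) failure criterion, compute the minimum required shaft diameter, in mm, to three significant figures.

d = 87.6 mm

σ_allow = σ_y/n = 220/2.9 = 75.86 MPa.
For a solid shaft σ_b = 32M/(πd³) and τ = 16T/(πd³), so the von Mises stress is σ' = (16/πd³)·√(4M²+3T²).
√(4M²+3T²) = √(4×(1.870×10^6)² + 3×(5.360×10^6)²) = 1.001×10^7 N·mm.
d³ = 16×1.001×10^7/(π×75.86) = 671900 mm³.
d = 87.59 mm.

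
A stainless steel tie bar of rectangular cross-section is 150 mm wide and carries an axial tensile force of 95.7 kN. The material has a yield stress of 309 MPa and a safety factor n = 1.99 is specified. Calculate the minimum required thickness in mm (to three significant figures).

σ_allow = 309/1.99 = 155.3 MPa.
Required area A = F/σ_allow = 95700/155.3 = 616.3 mm².
t = A/w = 616.3/150 = 4.109 mm.

t = 4.11 mm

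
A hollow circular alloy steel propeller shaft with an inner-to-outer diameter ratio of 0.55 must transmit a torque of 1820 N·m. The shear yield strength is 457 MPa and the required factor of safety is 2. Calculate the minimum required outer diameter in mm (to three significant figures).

τ_allow = 457/2 = 228.5 MPa.
For a hollow shaft τ = 16T/[πd_o³(1−k⁴)] with k = 0.55, so 1−k⁴ = 0.9085.
d_o³ = 16T/[π τ_allow (1−k⁴)] = 16×1820000/(π×228.5×0.9085) = 44650 mm³.
d_o = 35.48 mm.

d_o = 35.5 mm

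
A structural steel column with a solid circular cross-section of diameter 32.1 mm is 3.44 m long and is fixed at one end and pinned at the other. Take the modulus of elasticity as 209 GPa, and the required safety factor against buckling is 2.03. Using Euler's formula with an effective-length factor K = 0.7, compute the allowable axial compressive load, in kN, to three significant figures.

I = πd⁴/64 = π×32.1⁴/64 = 52120 mm⁴.
Effective length L_e = KL = 0.7×3.44 m = 2408 mm.
Euler critical load P_cr = π²EI/L_e² = π²×209000×52120/2408² = 18540 N.
P_allow = P_cr/n = 18540/2.03 = 9133 N.

P_allow = 9.13 kN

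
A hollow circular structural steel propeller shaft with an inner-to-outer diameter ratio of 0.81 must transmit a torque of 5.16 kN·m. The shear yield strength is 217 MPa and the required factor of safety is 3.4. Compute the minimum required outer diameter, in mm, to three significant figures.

τ_allow = 217/3.4 = 63.82 MPa.
For a hollow shaft τ = 16T/[πd_o³(1−k⁴)] with k = 0.81, so 1−k⁴ = 0.5695.
d_o³ = 16T/[π τ_allow (1−k⁴)] = 16×5160000/(π×63.82×0.5695) = 723000 mm³.
d_o = 89.75 mm.

d_o = 89.8 mm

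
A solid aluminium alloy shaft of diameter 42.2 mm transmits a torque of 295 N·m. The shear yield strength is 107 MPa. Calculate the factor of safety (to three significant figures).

n = 5.35

τ = 16T/(πd³) = 16×295000/(π×42.2³) = 19.99 MPa.
n = τ_limit/τ = 107/19.99 = 5.352.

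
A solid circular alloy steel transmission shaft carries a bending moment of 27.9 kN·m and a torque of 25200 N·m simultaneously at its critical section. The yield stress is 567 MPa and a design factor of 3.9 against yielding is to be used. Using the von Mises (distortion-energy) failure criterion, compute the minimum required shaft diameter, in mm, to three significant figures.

σ_allow = σ_y/n = 567/3.9 = 145.4 MPa.
For a solid shaft σ_b = 32M/(πd³) and τ = 16T/(πd³), so the von Mises stress is σ' = (16/πd³)·√(4M²+3T²).
√(4M²+3T²) = √(4×(2.790×10^7)² + 3×(2.520×10^7)²) = 7.084×10^7 N·mm.
d³ = 16×7.084×10^7/(π×145.4) = 2.482×10^6 mm³.
d = 135.4 mm.

d = 135 mm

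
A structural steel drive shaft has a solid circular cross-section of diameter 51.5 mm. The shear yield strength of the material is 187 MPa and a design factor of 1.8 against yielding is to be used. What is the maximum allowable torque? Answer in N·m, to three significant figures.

T_allow = 2790 N·m

τ_allow = 187/1.8 = 103.9 MPa.
For a solid shaft T_allow = τ_allow·πd³/16; πd³/16 = π×51.5³/16 = 26820 mm³.
T_allow = 103.9×26820 = 2.786×10^6 N·mm = 2786 N·m.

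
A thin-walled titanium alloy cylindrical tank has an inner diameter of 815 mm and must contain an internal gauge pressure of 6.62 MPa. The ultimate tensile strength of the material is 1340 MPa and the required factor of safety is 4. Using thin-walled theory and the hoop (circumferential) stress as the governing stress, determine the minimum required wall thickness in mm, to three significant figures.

t = 8.05 mm

σ_allow = 1340/4 = 335.0 MPa.
Hoop stress σ_h = pD/(2t), so t = pD/(2σ_allow) = 6.62×815/(2×335.0) = 8.053 mm.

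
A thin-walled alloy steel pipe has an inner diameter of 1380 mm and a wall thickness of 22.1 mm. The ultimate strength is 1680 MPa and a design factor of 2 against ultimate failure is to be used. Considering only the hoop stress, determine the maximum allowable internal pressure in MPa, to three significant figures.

p_allow = 26.9 MPa

σ_allow = 1680/2 = 840.0 MPa.
σ_h = pD/(2t) → p_allow = 2σ_allow t/D = 2×840.0×22.1/1380 = 26.90 MPa.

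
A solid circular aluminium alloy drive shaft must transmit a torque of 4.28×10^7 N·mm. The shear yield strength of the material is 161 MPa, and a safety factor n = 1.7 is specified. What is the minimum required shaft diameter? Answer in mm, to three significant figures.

Allowable shear stress τ_allow = 161/1.7 = 94.71 MPa.
For a solid shaft τ = 16T/(πd³), so d³ = 16T/(π τ_allow) = 16×4.2800×10^7/(π×94.71) = 2.302×10^6 mm³.
d = (2.302×10^6)^(1/3) = 132.0 mm.

d = 132 mm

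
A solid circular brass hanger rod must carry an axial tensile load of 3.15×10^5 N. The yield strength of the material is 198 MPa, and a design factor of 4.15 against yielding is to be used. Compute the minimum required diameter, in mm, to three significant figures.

d = 91.7 mm

Allowable stress σ_allow = 198/4.15 = 47.71 MPa.
Required area A = F/σ_allow = 315000/47.71 = 6602 mm².
A = πd²/4 → d = √(4A/π) = 91.69 mm.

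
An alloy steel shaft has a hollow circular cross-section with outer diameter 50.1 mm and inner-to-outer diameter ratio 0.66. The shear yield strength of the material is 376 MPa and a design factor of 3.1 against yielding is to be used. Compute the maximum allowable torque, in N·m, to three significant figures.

τ_allow = 376/3.1 = 121.3 MPa.
For a hollow shaft T_allow = τ_allow·πd_o³(1−k⁴)/16 with 1−k⁴ = 0.8103, so πd_o³(1−k⁴)/16 = 20010 mm³.
T_allow = 121.3×20010 = 2.427×10^6 N·mm = 2427 N·m.

T_allow = 2430 N·m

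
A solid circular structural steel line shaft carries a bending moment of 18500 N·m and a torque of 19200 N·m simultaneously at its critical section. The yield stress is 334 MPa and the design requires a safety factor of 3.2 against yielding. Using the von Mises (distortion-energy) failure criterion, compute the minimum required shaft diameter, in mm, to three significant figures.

d = 134 mm

σ_allow = σ_y/n = 334/3.2 = 104.4 MPa.
For a solid shaft σ_b = 32M/(πd³) and τ = 16T/(πd³), so the von Mises stress is σ' = (16/πd³)·√(4M²+3T²).
√(4M²+3T²) = √(4×(1.850×10^7)² + 3×(1.920×10^7)²) = 4.975×10^7 N·mm.
d³ = 16×4.975×10^7/(π×104.4) = 2.427×10^6 mm³.
d = 134.4 mm.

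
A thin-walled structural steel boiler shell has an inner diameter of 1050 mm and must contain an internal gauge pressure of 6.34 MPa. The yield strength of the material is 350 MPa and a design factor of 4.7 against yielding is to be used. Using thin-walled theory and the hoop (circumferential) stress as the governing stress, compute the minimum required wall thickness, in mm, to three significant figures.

σ_allow = 350/4.7 = 74.47 MPa.
Hoop stress σ_h = pD/(2t), so t = pD/(2σ_allow) = 6.34×1050/(2×74.47) = 44.70 mm.

t = 44.7 mm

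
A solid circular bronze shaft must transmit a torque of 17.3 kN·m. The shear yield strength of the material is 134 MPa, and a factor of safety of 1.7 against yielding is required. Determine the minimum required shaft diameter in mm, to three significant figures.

d = 104 mm

Allowable shear stress τ_allow = 134/1.7 = 78.82 MPa.
For a solid shaft τ = 16T/(πd³), so d³ = 16T/(π τ_allow) = 16×1.7300×10^7/(π×78.82) = 1.118×10^6 mm³.
d = (1.118×10^6)^(1/3) = 103.8 mm.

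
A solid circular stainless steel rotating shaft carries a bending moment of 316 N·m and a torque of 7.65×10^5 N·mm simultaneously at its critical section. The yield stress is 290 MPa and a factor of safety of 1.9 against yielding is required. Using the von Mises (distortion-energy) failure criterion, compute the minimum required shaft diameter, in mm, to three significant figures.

σ_allow = σ_y/n = 290/1.9 = 152.6 MPa.
For a solid shaft σ_b = 32M/(πd³) and τ = 16T/(πd³), so the von Mises stress is σ' = (16/πd³)·√(4M²+3T²).
√(4M²+3T²) = √(4×(316000)² + 3×(765000)²) = 1.468×10^6 N·mm.
d³ = 16×1.468×10^6/(π×152.6) = 48980 mm³.
d = 36.59 mm.

d = 36.6 mm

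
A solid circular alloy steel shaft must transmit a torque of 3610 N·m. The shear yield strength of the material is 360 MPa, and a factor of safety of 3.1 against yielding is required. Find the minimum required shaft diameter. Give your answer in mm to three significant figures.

d = 54.1 mm

Allowable shear stress τ_allow = 360/3.1 = 116.1 MPa.
For a solid shaft τ = 16T/(πd³), so d³ = 16T/(π τ_allow) = 16×3610000/(π×116.1) = 158300 mm³.
d = (158300)^(1/3) = 54.10 mm.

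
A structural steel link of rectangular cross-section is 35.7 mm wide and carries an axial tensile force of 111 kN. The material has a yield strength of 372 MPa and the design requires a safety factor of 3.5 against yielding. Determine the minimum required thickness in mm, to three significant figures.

σ_allow = 372/3.5 = 106.3 MPa.
Required area A = F/σ_allow = 111000/106.3 = 1044 mm².
t = A/w = 1044/35.7 = 29.25 mm.

t = 29.3 mm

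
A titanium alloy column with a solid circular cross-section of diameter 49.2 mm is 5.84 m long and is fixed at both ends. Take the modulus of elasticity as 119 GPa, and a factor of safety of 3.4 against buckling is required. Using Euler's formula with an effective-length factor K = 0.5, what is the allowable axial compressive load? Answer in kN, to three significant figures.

P_allow = 11.7 kN

I = πd⁴/64 = π×49.2⁴/64 = 287600 mm⁴.
Effective length L_e = KL = 0.5×5.84 m = 2920 mm.
Euler critical load P_cr = π²EI/L_e² = π²×119000×287600/2920² = 39620 N.
P_allow = P_cr/n = 39620/3.4 = 11650 N.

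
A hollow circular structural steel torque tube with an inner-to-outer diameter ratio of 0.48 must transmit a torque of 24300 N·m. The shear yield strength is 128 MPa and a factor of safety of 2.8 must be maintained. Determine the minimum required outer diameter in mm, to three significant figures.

d_o = 142 mm

τ_allow = 128/2.8 = 45.71 MPa.
For a hollow shaft τ = 16T/[πd_o³(1−k⁴)] with k = 0.48, so 1−k⁴ = 0.9469.
d_o³ = 16T/[π τ_allow (1−k⁴)] = 16×2.4300×10^7/(π×45.71×0.9469) = 2.859×10^6 mm³.
d_o = 141.9 mm.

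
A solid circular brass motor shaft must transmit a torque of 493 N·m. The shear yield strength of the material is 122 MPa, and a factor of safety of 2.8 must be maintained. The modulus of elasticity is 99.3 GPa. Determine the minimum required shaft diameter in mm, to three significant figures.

Allowable shear stress τ_allow = 122/2.8 = 43.57 MPa.
For a solid shaft τ = 16T/(πd³), so d³ = 16T/(π τ_allow) = 16×493000/(π×43.57) = 57630 mm³.
d = (57630)^(1/3) = 38.63 mm.

d = 38.6 mm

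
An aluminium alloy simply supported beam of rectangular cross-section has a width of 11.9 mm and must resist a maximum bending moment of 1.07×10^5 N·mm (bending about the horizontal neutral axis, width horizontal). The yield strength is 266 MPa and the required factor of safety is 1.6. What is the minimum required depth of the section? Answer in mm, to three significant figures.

h = 18.0 mm

σ_allow = 266/1.6 = 166.2 MPa.
For a rectangular section σ = 6M/(bh²), so h² = 6M/(b σ_allow) = 6×107000/(11.9×166.2) = 324.5 mm².
h = 18.01 mm.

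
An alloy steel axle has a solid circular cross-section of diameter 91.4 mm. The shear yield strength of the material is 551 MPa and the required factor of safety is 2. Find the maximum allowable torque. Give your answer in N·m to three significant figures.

T_allow = 41300 N·m

τ_allow = 551/2 = 275.5 MPa.
For a solid shaft T_allow = τ_allow·πd³/16; πd³/16 = π×91.4³/16 = 149900 mm³.
T_allow = 275.5×149900 = 4.130×10^7 N·mm = 41300 N·m.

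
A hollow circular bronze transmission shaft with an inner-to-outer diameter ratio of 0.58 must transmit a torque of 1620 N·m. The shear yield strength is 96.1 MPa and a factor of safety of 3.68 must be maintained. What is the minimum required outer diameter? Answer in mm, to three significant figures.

τ_allow = 96.1/3.68 = 26.11 MPa.
For a hollow shaft τ = 16T/[πd_o³(1−k⁴)] with k = 0.58, so 1−k⁴ = 0.8868.
d_o³ = 16T/[π τ_allow (1−k⁴)] = 16×1620000/(π×26.11×0.8868) = 356300 mm³.
d_o = 70.89 mm.

d_o = 70.9 mm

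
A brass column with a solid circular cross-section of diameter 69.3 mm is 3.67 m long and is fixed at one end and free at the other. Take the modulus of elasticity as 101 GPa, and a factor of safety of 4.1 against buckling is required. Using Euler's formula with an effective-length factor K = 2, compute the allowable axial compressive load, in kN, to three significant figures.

P_allow = 5.11 kN

I = πd⁴/64 = π×69.3⁴/64 = 1.132×10^6 mm⁴.
Effective length L_e = KL = 2×3.67 m = 7340 mm.
Euler critical load P_cr = π²EI/L_e² = π²×101000×1.132×10^6/7340² = 20950 N.
P_allow = P_cr/n = 20950/4.1 = 5109 N.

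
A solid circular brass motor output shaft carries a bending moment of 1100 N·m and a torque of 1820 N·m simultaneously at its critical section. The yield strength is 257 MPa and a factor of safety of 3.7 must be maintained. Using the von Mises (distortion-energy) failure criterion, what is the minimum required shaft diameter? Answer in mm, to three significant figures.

σ_allow = σ_y/n = 257/3.7 = 69.46 MPa.
For a solid shaft σ_b = 32M/(πd³) and τ = 16T/(πd³), so the von Mises stress is σ' = (16/πd³)·√(4M²+3T²).
√(4M²+3T²) = √(4×(1.100×10^6)² + 3×(1.820×10^6)²) = 3.844×10^6 N·mm.
d³ = 16×3.844×10^6/(π×69.46) = 281900 mm³.
d = 65.57 mm.

d = 65.6 mm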